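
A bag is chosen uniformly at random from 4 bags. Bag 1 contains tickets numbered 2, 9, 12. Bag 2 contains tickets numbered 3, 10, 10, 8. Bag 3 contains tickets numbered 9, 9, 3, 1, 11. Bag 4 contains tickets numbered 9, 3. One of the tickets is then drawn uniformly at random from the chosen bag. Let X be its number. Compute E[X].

1681/240

E[X | bag 1] = (2+9+12)/3 = 23/3.
E[X | bag 2] = (3+10+10+8)/4 = 31/4.
E[X | bag 3] = (9+9+3+1+11)/5 = 33/5.
E[X | bag 4] = (9+3)/2 = 6.
By the law of total expectation,
E[X] = (1/4)·(23/3) + (1/4)·(31/4) + (1/4)·(33/5) + (1/4)·(6) = 1681/240.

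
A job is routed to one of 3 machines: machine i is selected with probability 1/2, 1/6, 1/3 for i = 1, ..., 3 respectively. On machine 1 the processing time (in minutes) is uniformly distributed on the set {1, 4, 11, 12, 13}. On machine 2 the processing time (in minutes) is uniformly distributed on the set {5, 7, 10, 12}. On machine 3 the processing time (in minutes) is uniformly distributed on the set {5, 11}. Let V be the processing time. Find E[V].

E[V | machine 1] = (1+4+11+12+13)/5 = 41/5.
E[V | machine 2] = (5+7+10+12)/4 = 17/2.
E[V | machine 3] = (5+11)/2 = 8.
By the law of total expectation,
E[V] = (1/2)·(41/5) + (1/6)·(17/2) + (1/3)·(8) = 491/60.

491/60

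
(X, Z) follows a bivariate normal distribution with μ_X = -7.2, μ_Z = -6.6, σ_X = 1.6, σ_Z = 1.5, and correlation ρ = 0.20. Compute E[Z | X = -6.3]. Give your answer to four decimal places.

For a bivariate normal, E[Z | X=x] = μ_Z + ρ·(σ_Z/σ_X)·(x − μ_X).
E[Z | X=-6.3] = -6.6 + (0.20)·(1.5/1.6)·(-6.3 − (-7.2)) = -6.6 + (0.1875)·(0.9) = -6.4313.

-6.4313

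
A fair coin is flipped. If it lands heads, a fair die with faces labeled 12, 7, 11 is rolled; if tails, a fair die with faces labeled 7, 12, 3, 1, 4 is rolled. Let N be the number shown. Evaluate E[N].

E[N | heads] = (12+7+11)/3 = 10.
E[N | tails] = (7+12+3+1+4)/5 = 27/5.
By the law of total expectation,
E[N] = (1/2)·(10) + (1/2)·(27/5) = 77/10.

77/10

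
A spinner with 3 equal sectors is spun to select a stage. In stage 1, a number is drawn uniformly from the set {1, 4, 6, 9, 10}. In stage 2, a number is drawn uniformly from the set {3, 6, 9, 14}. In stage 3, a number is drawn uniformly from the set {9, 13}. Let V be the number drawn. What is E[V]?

25/3

E[V | stage 1] = (1+4+6+9+10)/5 = 6.
E[V | stage 2] = (3+6+9+14)/4 = 8.
E[V | stage 3] = (9+13)/2 = 11.
By the law of total expectation,
E[V] = (1/3)·(6) + (1/3)·(8) + (1/3)·(11) = 25/3.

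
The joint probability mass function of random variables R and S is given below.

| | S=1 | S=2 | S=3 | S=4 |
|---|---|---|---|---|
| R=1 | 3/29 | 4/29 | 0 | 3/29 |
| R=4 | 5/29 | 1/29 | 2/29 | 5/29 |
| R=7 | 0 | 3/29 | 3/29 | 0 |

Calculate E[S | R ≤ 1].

P(R ≤ 1) = 10/29.
Summing S·P(R=x,S=y) over the conditioning event gives 23/29.
E[S | R ≤ 1] = (23/29) / (10/29) = 23/10.

23/10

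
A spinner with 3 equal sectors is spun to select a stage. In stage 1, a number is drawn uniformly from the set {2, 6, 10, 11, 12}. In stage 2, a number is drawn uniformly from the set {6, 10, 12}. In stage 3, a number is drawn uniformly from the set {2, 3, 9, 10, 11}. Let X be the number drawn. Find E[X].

368/45

E[X | stage 1] = (2+6+10+11+12)/5 = 41/5.
E[X | stage 2] = (6+10+12)/3 = 28/3.
E[X | stage 3] = (2+3+9+10+11)/5 = 7.
By the law of total expectation,
E[X] = (1/3)·(41/5) + (1/3)·(28/3) + (1/3)·(7) = 368/45.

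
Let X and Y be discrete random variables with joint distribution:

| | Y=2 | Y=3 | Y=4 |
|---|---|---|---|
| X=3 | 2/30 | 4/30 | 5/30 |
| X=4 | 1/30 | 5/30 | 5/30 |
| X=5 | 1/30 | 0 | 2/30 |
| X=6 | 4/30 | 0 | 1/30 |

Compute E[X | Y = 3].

P(Y = 3) = 3/10.
Σ X·P over the event = 3·(4/30) + 4·(5/30) = 16/15.
E[X | Y = 3] = (16/15) / (3/10) = 32/9.

32/9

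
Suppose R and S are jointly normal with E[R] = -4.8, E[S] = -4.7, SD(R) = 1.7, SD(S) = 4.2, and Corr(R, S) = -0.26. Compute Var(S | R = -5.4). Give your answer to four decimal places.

Var(S | R=x) = (1 − ρ²)·σ_S².
Var(S | R=-5.4) = (4.2)²·(1 − (-0.26)²) = 17.64·0.9324 = 16.4475.

16.4475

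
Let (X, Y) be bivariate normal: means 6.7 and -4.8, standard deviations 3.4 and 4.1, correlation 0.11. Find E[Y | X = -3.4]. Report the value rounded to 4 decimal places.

For a bivariate normal, E[Y | X=x] = μ_Y + ρ·(σ_Y/σ_X)·(x − μ_X).
E[Y | X=-3.4] = -4.8 + (0.11)·(4.1/3.4)·(-3.4 − (6.7)) = -4.8 + (0.132647)·(-10.1) = -6.1397.

-6.1397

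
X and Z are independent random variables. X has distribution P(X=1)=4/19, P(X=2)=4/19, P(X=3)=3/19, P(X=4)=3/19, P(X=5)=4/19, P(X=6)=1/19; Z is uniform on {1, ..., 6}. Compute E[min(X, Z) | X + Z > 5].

P(X + Z > 5) = 77/114.
Summing min(X,Z)·P(x,y) over outcomes with X + Z > 5 gives 110/57.
E[min(X, Z) | X + Z > 5] = (110/57) / (77/114) = 20/7.

20/7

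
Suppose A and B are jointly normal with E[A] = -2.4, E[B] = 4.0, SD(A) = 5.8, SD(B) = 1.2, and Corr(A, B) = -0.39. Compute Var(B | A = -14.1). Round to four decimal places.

For a bivariate normal, Var(B | A=x) = σ_B²(1 − ρ²).
Var(B | A=-14.1) = (1.2)²·(1 − (-0.39)²) = 1.44·0.8479 = 1.2210.

1.2210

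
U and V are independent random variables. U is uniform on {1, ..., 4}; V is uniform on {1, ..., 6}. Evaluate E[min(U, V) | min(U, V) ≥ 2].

P(min(U, V) ≥ 2) = 5/8.
Summing min(U,V)·P(x,y) over outcomes with min(U, V) ≥ 2 gives 41/24.
E[min(U, V) | min(U, V) ≥ 2] = (41/24) / (5/8) = 41/15.

41/15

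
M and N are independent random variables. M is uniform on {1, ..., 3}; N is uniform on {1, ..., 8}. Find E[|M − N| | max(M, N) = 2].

2/3

Outcomes with max(M, N) = 2: (1,2), (2,1), (2,2), each with probability 1/24.
E[|M − N| | max(M, N) = 2] = (1 + 1 + 0) / 3 = 2/3.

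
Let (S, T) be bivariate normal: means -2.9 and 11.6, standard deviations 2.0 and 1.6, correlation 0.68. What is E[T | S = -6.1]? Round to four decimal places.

The regression of T on S has slope ρ·σ_T/σ_S and passes through (μ_S, μ_T).
E[T | S=-6.1] = 11.6 + (0.68)·(1.6/2.0)·(-6.1 − (-2.9)) = 11.6 + (0.544)·(-3.2) = 9.8592.

9.8592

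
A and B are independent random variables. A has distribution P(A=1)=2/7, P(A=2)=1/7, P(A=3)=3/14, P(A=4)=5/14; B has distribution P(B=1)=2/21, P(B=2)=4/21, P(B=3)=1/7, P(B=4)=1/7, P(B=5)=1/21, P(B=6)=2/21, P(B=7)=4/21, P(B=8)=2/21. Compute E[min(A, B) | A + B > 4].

P(A + B > 4) = 40/49.
Summing min(A,B)·P(x,y) over outcomes with A + B > 4 gives 43/21.
E[min(A, B) | A + B > 4] = (43/21) / (40/49) = 301/120.

301/120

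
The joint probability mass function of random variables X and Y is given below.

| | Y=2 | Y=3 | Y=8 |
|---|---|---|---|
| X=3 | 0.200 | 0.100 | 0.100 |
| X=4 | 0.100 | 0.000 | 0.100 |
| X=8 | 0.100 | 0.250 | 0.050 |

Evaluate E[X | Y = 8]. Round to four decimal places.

P(Y = 8) = 0.250.
Summing X·P(X=x,Y=y) over the conditioning event gives 1.100.
E[X | Y = 8] = (1.100) / (0.250) = 4.4000.

4.4000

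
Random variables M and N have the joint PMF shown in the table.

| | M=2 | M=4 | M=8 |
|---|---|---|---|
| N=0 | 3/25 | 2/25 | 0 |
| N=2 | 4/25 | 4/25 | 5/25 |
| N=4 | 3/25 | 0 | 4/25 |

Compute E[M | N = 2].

64/13

P(N = 2) = 13/25.
Σ M·P over the event = 2·(4/25) + 4·(4/25) + 8·(5/25) = 64/25.
E[M | N = 2] = (64/25) / (13/25) = 64/13.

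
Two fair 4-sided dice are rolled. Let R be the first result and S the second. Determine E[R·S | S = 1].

5/2

P(S = 1) = 1/4.
Summing RS·P(x,y) over outcomes with S = 1 gives 5/8.
E[R·S | S = 1] = (5/8) / (1/4) = 5/2.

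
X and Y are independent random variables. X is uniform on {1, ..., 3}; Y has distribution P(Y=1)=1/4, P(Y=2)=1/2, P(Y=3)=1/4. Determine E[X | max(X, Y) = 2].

P(max(X, Y) = 2) = 5/12.
Summing X·P(x,y) over outcomes with max(X, Y) = 2 gives 2/3.
E[X | max(X, Y) = 2] = (2/3) / (5/12) = 8/5.

8/5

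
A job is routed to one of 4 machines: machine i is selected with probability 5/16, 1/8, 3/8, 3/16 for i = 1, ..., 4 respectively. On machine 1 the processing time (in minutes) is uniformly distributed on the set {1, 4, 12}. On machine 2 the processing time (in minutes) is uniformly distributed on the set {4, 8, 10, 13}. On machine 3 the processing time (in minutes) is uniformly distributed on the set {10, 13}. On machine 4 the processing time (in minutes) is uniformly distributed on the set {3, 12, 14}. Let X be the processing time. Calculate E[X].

E[X | machine 1] = (1+4+12)/3 = 17/3.
E[X | machine 2] = (4+8+10+13)/4 = 35/4.
E[X | machine 3] = (10+13)/2 = 23/2.
E[X | machine 4] = (3+12+14)/3 = 29/3.
By the law of total expectation,
E[X] = (5/16)·(17/3) + (1/8)·(35/4) + (3/8)·(23/2) + (3/16)·(29/3) = 863/96.

863/96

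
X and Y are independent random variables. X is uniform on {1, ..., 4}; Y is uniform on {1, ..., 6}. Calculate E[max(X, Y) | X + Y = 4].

8/3

Outcomes with X + Y = 4: (1,3), (2,2), (3,1), each with probability 1/24.
E[max(X, Y) | X + Y = 4] = (3 + 2 + 3) / 3 = 8/3.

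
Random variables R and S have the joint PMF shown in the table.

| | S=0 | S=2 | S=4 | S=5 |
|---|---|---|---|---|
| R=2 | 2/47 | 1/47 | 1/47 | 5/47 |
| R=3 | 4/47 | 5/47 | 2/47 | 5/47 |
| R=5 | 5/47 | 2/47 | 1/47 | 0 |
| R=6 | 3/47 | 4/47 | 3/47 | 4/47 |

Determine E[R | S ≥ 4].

P(S ≥ 4) = 21/47.
Σ R·P over the event = 2·(1/47) + 2·(5/47) + 3·(2/47) + 3·(5/47) + 5·(1/47) + 6·(3/47) + 6·(4/47) = 80/47.
E[R | S ≥ 4] = (80/47) / (21/47) = 80/21.

80/21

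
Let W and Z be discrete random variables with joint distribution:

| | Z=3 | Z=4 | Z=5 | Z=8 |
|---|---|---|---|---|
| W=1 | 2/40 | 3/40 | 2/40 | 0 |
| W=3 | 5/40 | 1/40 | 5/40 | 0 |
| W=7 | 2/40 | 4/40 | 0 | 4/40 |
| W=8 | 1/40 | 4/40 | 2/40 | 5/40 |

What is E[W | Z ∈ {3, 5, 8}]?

P(Z ∈ {3, 5, 8}) = 7/10.
Summing W·P(W=x,Z=y) over the conditioning event gives 7/2.
E[W | Z ∈ {3, 5, 8}] = (7/2) / (7/10) = 5.

5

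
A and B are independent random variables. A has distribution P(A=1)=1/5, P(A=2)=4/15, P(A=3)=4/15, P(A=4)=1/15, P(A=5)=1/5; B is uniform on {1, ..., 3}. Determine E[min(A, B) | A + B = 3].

P(A + B = 3) = 7/45.
Summing min(A,B)·P(x,y) over outcomes with A + B = 3 gives 7/45.
E[min(A, B) | A + B = 3] = (7/45) / (7/45) = 1.

1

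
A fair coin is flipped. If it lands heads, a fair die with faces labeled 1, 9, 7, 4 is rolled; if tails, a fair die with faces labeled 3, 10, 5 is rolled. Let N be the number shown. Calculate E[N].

E[N | heads] = (1+9+7+4)/4 = 21/4.
E[N | tails] = (3+10+5)/3 = 6.
E[N] = (1/2)·(21/4) + (1/2)·(6) = 45/8.

45/8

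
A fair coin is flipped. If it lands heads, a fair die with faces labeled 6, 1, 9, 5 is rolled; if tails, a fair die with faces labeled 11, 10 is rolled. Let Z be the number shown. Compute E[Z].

63/8

E[Z | heads] = (6+1+9+5)/4 = 21/4.
E[Z | tails] = (11+10)/2 = 21/2.
By the law of total expectation,
E[Z] = (1/2)·(21/4) + (1/2)·(21/2) = 63/8.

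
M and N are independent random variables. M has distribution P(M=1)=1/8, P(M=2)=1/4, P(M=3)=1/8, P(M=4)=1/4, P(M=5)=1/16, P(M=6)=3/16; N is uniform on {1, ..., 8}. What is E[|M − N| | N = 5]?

P(N = 5) = 1/8.
Summing |M−N|·P(x,y) over outcomes with N = 5 gives 31/128.
E[|M − N| | N = 5] = (31/128) / (1/8) = 31/16.

31/16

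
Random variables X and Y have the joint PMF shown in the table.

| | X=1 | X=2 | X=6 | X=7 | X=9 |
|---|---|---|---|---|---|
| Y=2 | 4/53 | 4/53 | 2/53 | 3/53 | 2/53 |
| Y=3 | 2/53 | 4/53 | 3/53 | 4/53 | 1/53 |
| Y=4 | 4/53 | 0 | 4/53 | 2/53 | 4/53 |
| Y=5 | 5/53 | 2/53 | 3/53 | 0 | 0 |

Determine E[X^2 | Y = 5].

121/10

P(Y = 5) = 10/53.
Σ X^2·P over the event = 1·(5/53) + 4·(2/53) + 36·(3/53) = 121/53.
E[X^2 | Y = 5] = (121/53) / (10/53) = 121/10.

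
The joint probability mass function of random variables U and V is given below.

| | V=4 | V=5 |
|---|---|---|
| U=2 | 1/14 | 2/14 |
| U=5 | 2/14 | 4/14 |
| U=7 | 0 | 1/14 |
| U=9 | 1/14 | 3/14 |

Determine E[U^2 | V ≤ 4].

P(V ≤ 4) = 2/7.
Σ U^2·P over the event = 4·(1/14) + 25·(2/14) + 81·(1/14) = 135/14.
E[U^2 | V ≤ 4] = (135/14) / (2/7) = 135/4.

135/4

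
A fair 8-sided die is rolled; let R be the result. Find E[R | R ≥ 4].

Given R ≥ 4, R is equally likely to be any of {4, 5, 6, 7, 8}.
E[R | R ≥ 4] = (4 + 5 + 6 + 7 + 8) / 5 = 6.

6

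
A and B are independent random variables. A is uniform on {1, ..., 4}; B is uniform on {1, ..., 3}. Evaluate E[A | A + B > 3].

26/9

P(A + B > 3) = 3/4.
Summing A·P(x,y) over outcomes with A + B > 3 gives 13/6.
E[A | A + B > 3] = (13/6) / (3/4) = 26/9.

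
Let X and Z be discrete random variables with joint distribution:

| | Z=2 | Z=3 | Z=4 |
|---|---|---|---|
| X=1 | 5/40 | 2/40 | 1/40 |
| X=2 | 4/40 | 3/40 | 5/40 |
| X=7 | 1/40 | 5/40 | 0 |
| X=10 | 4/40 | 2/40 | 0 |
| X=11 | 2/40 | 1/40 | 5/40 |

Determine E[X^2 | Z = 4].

P(Z = 4) = 11/40.
Σ X^2·P over the event = 1·(1/40) + 4·(5/40) + 121·(5/40) = 313/20.
E[X^2 | Z = 4] = (313/20) / (11/40) = 626/11.

626/11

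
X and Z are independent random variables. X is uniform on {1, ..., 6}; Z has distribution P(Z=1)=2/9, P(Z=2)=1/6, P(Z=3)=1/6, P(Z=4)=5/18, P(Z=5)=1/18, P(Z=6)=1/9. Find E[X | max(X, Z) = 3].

39/16

P(max(X, Z) = 3) = 4/27.
Summing X·P(x,y) over outcomes with max(X, Z) = 3 gives 13/36.
E[X | max(X, Z) = 3] = (13/36) / (4/27) = 39/16.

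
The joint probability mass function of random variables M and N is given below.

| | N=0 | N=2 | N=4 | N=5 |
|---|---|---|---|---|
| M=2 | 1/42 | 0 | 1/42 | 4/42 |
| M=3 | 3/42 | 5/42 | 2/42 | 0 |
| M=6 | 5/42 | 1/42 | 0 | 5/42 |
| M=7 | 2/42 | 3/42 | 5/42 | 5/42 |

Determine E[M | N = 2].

14/3

P(N = 2) = 3/14.
Σ M·P over the event = 3·(5/42) + 6·(1/42) + 7·(3/42) = 1.
E[M | N = 2] = (1) / (3/14) = 14/3.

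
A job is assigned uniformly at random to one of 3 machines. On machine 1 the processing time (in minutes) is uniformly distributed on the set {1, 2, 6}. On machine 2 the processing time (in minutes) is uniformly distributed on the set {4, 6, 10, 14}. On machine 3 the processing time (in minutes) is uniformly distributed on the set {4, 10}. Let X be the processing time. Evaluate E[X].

37/6

E[X | machine 1] = (1+2+6)/3 = 3.
E[X | machine 2] = (4+6+10+14)/4 = 17/2.
E[X | machine 3] = (4+10)/2 = 7.
E[X] = (1/3)·(3) + (1/3)·(17/2) + (1/3)·(7) = 37/6.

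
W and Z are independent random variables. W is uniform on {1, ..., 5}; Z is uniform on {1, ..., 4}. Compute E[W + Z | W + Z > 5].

P(W + Z > 5) = 1/2.
Summing (W+Z)·P(x,y) over outcomes with W + Z > 5 gives 7/2.
E[W + Z | W + Z > 5] = (7/2) / (1/2) = 7.

7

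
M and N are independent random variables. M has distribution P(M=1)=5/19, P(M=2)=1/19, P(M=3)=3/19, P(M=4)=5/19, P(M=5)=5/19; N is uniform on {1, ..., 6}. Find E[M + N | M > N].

P(M > N) = 7/19.
Summing (M+N)·P(x,y) over outcomes with M > N gives 45/19.
E[M + N | M > N] = (45/19) / (7/19) = 45/7.

45/7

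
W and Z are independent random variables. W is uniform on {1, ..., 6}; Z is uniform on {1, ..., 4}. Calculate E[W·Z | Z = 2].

7

Outcomes with Z = 2: (1,2), (2,2), (3,2), (4,2), (5,2), (6,2), each with probability 1/24.
E[W·Z | Z = 2] = (2 + 4 + 6 + 8 + 10 + 12) / 6 = 7.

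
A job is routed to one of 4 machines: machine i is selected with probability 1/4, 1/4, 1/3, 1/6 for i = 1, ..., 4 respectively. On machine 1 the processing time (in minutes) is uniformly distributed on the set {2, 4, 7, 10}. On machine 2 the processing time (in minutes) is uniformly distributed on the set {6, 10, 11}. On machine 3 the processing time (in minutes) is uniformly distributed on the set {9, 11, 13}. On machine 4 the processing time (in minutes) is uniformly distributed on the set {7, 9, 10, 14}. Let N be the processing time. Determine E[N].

433/48

E[N | machine 1] = (2+4+7+10)/4 = 23/4.
E[N | machine 2] = (6+10+11)/3 = 9.
E[N | machine 3] = (9+11+13)/3 = 11.
E[N | machine 4] = (7+9+10+14)/4 = 10.
E[N] = (1/4)·(23/4) + (1/4)·(9) + (1/3)·(11) + (1/6)·(10) = 433/48.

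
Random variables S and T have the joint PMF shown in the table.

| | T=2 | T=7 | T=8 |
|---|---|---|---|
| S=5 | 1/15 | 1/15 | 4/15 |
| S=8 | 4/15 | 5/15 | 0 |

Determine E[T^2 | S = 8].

P(S = 8) = 3/5.
Summing T^2·P(S=x,T=y) over the conditioning event gives 87/5.
E[T^2 | S = 8] = (87/5) / (3/5) = 29.

29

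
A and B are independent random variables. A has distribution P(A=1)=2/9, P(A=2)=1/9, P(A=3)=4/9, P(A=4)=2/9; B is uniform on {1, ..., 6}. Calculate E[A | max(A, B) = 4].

P(max(A, B) = 4) = 5/18.
Summing A·P(x,y) over outcomes with max(A, B) = 4 gives 8/9.
E[A | max(A, B) = 4] = (8/9) / (5/18) = 16/5.

16/5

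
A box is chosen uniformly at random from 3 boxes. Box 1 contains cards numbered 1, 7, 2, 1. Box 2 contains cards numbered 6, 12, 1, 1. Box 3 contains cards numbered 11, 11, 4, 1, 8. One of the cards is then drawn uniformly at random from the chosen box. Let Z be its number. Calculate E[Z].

E[Z | box 1] = (1+7+2+1)/4 = 11/4.
E[Z | box 2] = (6+12+1+1)/4 = 5.
E[Z | box 3] = (11+11+4+1+8)/5 = 7.
E[Z] = (1/3)·(11/4) + (1/3)·(5) + (1/3)·(7) = 59/12.

59/12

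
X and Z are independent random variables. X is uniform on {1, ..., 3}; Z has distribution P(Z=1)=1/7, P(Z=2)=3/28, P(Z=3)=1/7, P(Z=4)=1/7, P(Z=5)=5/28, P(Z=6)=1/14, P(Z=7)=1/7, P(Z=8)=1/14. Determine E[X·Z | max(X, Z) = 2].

13/5

P(max(X, Z) = 2) = 5/42.
Summing XZ·P(x,y) over outcomes with max(X, Z) = 2 gives 13/42.
E[X·Z | max(X, Z) = 2] = (13/42) / (5/42) = 13/5.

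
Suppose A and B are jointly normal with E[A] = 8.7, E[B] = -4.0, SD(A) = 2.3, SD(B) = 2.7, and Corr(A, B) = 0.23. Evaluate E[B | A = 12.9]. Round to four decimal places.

E[B | A=x] = μ_B + ρ(σ_B/σ_A)(x − μ_A) for jointly normal variables.
E[B | A=12.9] = -4.0 + (0.23)·(2.7/2.3)·(12.9 − (8.7)) = -4.0 + (0.27)·(4.2) = -2.8660.

-2.8660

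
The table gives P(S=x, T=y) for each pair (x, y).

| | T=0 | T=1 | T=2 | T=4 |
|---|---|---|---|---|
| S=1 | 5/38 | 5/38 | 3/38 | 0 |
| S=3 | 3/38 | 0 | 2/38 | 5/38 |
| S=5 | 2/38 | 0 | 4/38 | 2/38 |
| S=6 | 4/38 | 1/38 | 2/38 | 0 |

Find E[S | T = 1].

11/6

P(T = 1) = 3/19.
Summing S·P(S=x,T=y) over the conditioning event gives 11/38.
E[S | T = 1] = (11/38) / (3/19) = 11/6.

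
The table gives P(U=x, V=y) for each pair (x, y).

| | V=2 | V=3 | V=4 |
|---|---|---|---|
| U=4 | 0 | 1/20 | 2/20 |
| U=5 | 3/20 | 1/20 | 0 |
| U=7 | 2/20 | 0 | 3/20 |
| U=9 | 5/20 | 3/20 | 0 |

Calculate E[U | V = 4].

29/5

P(V = 4) = 1/4.
Σ U·P over the event = 4·(2/20) + 7·(3/20) = 29/20.
E[U | V = 4] = (29/20) / (1/4) = 29/5.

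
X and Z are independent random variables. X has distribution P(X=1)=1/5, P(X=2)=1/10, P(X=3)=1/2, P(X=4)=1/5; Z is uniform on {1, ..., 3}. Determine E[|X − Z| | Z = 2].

P(Z = 2) = 1/3.
Summing |X−Z|·P(x,y) over outcomes with Z = 2 gives 11/30.
E[|X − Z| | Z = 2] = (11/30) / (1/3) = 11/10.

11/10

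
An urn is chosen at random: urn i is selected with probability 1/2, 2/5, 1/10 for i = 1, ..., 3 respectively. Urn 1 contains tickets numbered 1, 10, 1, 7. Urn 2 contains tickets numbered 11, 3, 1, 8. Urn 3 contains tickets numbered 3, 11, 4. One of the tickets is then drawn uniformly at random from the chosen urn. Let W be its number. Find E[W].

211/40

E[W | urn 1] = (1+10+1+7)/4 = 19/4.
E[W | urn 2] = (11+3+1+8)/4 = 23/4.
E[W | urn 3] = (3+11+4)/3 = 6.
By the law of total expectation,
E[W] = (1/2)·(19/4) + (2/5)·(23/4) + (1/10)·(6) = 211/40.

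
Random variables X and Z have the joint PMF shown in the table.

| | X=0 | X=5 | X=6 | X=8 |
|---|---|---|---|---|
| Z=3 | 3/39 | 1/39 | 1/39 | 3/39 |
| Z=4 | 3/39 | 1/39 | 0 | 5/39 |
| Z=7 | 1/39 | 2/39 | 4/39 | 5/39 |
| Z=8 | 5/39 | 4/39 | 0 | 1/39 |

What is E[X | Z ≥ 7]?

51/11

P(Z ≥ 7) = 22/39.
Σ X·P over the event = 0·(1/39) + 0·(5/39) + 5·(2/39) + 5·(4/39) + 6·(4/39) + 8·(5/39) + 8·(1/39) = 34/13.
E[X | Z ≥ 7] = (34/13) / (22/39) = 51/11.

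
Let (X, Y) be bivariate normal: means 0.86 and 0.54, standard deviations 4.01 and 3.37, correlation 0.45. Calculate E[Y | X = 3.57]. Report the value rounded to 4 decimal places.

1.5649

E[Y | X=x] = μ_Y + ρ(σ_Y/σ_X)(x − μ_X) for jointly normal variables.
E[Y | X=3.57] = 0.54 + (0.45)·(3.37/4.01)·(3.57 − (0.86)) = 0.54 + (0.37818)·(2.71) = 1.5649.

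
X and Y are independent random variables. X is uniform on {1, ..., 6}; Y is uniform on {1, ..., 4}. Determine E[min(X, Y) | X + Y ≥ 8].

10/3

P(X + Y ≥ 8) = 1/4.
Summing min(X,Y)·P(x,y) over outcomes with X + Y ≥ 8 gives 5/6.
E[min(X, Y) | X + Y ≥ 8] = (5/6) / (1/4) = 10/3.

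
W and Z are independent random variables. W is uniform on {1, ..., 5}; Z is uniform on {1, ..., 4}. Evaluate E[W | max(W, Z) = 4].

Outcomes with max(W, Z) = 4: (1,4), (2,4), (3,4), (4,1), (4,2), (4,3), (4,4), each with probability 1/20.
E[W | max(W, Z) = 4] = (1 + 2 + 3 + 4 + 4 + 4 + 4) / 7 = 22/7.

22/7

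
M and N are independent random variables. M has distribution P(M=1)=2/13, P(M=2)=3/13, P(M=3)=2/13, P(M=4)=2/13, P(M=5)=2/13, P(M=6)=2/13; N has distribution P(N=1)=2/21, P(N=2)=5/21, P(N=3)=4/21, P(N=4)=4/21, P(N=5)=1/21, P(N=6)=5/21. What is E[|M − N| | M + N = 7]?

P(M + N = 7) = 43/273.
Summing |M−N|·P(x,y) over outcomes with M + N = 7 gives 125/273.
E[|M − N| | M + N = 7] = (125/273) / (43/273) = 125/43.

125/43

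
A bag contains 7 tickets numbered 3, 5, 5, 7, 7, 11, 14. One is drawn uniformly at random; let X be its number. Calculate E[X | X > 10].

25/2

P(X > 10) = 2/7.
Σ over the event: 11·1/7 + 14·1/7 = 25/7.
E[X | X > 10] = (25/7) / (2/7) = 25/2.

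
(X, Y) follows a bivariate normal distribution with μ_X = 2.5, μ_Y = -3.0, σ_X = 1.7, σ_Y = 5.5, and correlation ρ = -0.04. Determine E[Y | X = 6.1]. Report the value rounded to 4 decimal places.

The regression of Y on X has slope ρ·σ_Y/σ_X and passes through (μ_X, μ_Y).
E[Y | X=6.1] = -3.0 + (-0.04)·(5.5/1.7)·(6.1 − (2.5)) = -3.0 + (-0.12941)·(3.6) = -3.4659.

-3.4659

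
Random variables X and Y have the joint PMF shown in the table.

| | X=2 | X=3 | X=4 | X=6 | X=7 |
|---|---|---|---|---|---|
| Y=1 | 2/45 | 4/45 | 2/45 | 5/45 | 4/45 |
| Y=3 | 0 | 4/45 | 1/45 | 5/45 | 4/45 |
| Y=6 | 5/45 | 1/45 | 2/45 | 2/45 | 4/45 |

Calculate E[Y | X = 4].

17/5

P(X = 4) = 1/9.
Σ Y·P over the event = 1·(2/45) + 3·(1/45) + 6·(2/45) = 17/45.
E[Y | X = 4] = (17/45) / (1/9) = 17/5.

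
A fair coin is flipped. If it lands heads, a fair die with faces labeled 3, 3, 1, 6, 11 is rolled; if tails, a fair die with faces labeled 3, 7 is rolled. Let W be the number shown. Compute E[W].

49/10

E[W | heads] = (3+3+1+6+11)/5 = 24/5.
E[W | tails] = (3+7)/2 = 5.
E[W] = (1/2)·(24/5) + (1/2)·(5) = 49/10.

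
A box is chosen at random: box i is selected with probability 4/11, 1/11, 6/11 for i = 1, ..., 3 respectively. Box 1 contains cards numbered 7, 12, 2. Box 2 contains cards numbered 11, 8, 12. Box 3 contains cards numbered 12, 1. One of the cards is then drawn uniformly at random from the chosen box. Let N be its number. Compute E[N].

E[N | box 1] = (7+12+2)/3 = 7.
E[N | box 2] = (11+8+12)/3 = 31/3.
E[N | box 3] = (12+1)/2 = 13/2.
E[N] = (4/11)·(7) + (1/11)·(31/3) + (6/11)·(13/2) = 232/33.

232/33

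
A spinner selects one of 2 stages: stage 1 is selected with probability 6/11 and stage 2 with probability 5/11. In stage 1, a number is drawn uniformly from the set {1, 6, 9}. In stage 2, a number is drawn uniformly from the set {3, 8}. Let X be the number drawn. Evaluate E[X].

119/22

E[X | stage 1] = (1+6+9)/3 = 16/3.
E[X | stage 2] = (3+8)/2 = 11/2.
By the law of total expectation,
E[X] = (6/11)·(16/3) + (5/11)·(11/2) = 119/22.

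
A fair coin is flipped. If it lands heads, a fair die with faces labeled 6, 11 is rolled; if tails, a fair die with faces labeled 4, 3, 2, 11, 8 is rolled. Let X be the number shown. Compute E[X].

E[X | heads] = (6+11)/2 = 17/2.
E[X | tails] = (4+3+2+11+8)/5 = 28/5.
By the law of total expectation,
E[X] = (1/2)·(17/2) + (1/2)·(28/5) = 141/20.

141/20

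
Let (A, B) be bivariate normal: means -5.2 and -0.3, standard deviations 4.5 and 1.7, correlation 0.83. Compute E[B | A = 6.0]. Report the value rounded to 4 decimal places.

For a bivariate normal, E[B | A=x] = μ_B + ρ·(σ_B/σ_A)·(x − μ_A).
E[B | A=6.0] = -0.3 + (0.83)·(1.7/4.5)·(6.0 − (-5.2)) = -0.3 + (0.313556)·(11.2) = 3.2118.

3.2118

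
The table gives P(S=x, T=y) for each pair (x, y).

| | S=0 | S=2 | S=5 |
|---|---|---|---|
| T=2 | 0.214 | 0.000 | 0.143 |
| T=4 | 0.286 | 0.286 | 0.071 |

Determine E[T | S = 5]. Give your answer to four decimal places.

P(S = 5) = 0.214.
Σ T·P over the event = 2·(0.143) + 4·(0.071) = 0.570.
E[T | S = 5] = (0.570) / (0.214) = 2.6636.

2.6636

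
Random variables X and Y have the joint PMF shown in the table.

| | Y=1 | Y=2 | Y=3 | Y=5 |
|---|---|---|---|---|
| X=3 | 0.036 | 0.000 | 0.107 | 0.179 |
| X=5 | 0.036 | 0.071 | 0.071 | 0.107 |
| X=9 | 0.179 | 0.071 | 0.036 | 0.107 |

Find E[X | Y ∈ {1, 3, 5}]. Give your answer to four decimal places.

5.7506

P(Y ∈ {1, 3, 5}) = 0.858.
Summing X·P(X=x,Y=y) over the conditioning event gives 4.934.
E[X | Y ∈ {1, 3, 5}] = (4.934) / (0.858) = 5.7506.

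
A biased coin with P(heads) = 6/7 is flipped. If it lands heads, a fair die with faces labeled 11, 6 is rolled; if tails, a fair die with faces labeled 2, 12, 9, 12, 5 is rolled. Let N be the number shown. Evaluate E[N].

E[N | heads] = (11+6)/2 = 17/2.
E[N | tails] = (2+12+9+12+5)/5 = 8.
By the law of total expectation,
E[N] = (6/7)·(17/2) + (1/7)·(8) = 59/7.

59/7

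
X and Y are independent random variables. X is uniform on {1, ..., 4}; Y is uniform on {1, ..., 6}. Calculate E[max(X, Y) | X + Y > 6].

51/10

Outcomes with X + Y > 6: (1,6), (2,5), (2,6), (3,4), (3,5), (3,6), (4,3), (4,4), (4,5), (4,6), each with probability 1/24.
E[max(X, Y) | X + Y > 6] = (6 + 5 + 6 + 4 + 5 + 6 + 4 + 4 + 5 + 6) / 10 = 51/10.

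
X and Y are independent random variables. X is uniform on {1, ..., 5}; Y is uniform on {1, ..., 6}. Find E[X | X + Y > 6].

11/3

P(X + Y > 6) = 1/2.
Summing X·P(x,y) over outcomes with X + Y > 6 gives 11/6.
E[X | X + Y > 6] = (11/6) / (1/2) = 11/3.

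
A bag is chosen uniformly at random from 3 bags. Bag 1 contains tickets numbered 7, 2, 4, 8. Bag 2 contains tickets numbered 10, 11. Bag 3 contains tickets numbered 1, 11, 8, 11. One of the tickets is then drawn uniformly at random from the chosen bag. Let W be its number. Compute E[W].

E[W | bag 1] = (7+2+4+8)/4 = 21/4.
E[W | bag 2] = (10+11)/2 = 21/2.
E[W | bag 3] = (1+11+8+11)/4 = 31/4.
E[W] = (1/3)·(21/4) + (1/3)·(21/2) + (1/3)·(31/4) = 47/6.

47/6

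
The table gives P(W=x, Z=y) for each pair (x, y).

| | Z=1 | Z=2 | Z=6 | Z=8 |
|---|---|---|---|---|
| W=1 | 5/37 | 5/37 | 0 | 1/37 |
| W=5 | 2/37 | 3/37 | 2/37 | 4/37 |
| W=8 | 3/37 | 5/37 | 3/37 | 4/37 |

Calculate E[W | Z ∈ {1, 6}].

73/15

P(Z ∈ {1, 6}) = 15/37.
Σ W·P over the event = 1·(5/37) + 5·(2/37) + 5·(2/37) + 8·(3/37) + 8·(3/37) = 73/37.
E[W | Z ∈ {1, 6}] = (73/37) / (15/37) = 73/15.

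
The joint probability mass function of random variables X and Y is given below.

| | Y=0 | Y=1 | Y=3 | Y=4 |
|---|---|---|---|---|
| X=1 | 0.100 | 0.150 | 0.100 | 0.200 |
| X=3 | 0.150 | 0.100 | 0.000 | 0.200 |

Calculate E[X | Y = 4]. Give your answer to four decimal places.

P(Y = 4) = 0.400.
Summing X·P(X=x,Y=y) over the conditioning event gives 0.800.
E[X | Y = 4] = (0.800) / (0.400) = 2.0000.

2.0000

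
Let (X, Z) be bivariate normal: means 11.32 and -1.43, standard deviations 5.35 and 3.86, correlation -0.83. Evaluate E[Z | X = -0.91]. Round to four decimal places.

5.8938

E[Z | X=x] = μ_Z + ρ(σ_Z/σ_X)(x − μ_X) for jointly normal variables.
E[Z | X=-0.91] = -1.43 + (-0.83)·(3.86/5.35)·(-0.91 − (11.32)) = -1.43 + (-0.59884)·(-12.23) = 5.8938.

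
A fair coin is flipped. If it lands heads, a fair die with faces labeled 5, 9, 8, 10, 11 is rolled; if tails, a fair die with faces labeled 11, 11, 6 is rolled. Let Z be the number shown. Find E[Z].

269/30

E[Z | heads] = (5+9+8+10+11)/5 = 43/5.
E[Z | tails] = (11+11+6)/3 = 28/3.
E[Z] = (1/2)·(43/5) + (1/2)·(28/3) = 269/30.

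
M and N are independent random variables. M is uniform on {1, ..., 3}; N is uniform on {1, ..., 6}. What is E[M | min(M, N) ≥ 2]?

Outcomes with min(M, N) ≥ 2: (2,2), (2,3), (2,4), (2,5), (2,6), (3,2), (3,3), (3,4), (3,5), (3,6), each with probability 1/18.
E[M | min(M, N) ≥ 2] = (2 + 2 + 2 + 2 + 2 + 3 + 3 + 3 + 3 + 3) / 10 = 5/2.

5/2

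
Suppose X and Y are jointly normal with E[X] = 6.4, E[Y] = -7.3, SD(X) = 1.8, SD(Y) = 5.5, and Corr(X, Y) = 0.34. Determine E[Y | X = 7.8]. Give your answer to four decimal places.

-5.8456

The regression of Y on X has slope ρ·σ_Y/σ_X and passes through (μ_X, μ_Y).
E[Y | X=7.8] = -7.3 + (0.34)·(5.5/1.8)·(7.8 − (6.4)) = -7.3 + (1.03889)·(1.4) = -5.8456.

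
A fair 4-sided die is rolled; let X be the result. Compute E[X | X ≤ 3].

Given X ≤ 3, X is equally likely to be any of {1, 2, 3}.
E[X | X ≤ 3] = (1 + 2 + 3) / 3 = 2.

2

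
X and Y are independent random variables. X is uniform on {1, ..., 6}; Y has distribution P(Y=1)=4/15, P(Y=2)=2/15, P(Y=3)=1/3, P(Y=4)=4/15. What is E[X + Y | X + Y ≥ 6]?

202/27

P(X + Y ≥ 6) = 3/5.
Summing (X+Y)·P(x,y) over outcomes with X + Y ≥ 6 gives 202/45.
E[X + Y | X + Y ≥ 6] = (202/45) / (3/5) = 202/27.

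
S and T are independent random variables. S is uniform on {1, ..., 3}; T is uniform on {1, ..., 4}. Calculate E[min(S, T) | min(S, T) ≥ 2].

Outcomes with min(S, T) ≥ 2: (2,2), (2,3), (2,4), (3,2), (3,3), (3,4), each with probability 1/12.
E[min(S, T) | min(S, T) ≥ 2] = (2 + 2 + 2 + 2 + 3 + 3) / 6 = 7/3.

7/3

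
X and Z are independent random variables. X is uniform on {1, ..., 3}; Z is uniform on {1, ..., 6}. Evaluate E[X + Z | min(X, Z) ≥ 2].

13/2

Outcomes with min(X, Z) ≥ 2: (2,2), (2,3), (2,4), (2,5), (2,6), (3,2), (3,3), (3,4), (3,5), (3,6), each with probability 1/18.
E[X + Z | min(X, Z) ≥ 2] = (4 + 5 + 6 + 7 + 8 + 5 + 6 + 7 + 8 + 9) / 10 = 13/2.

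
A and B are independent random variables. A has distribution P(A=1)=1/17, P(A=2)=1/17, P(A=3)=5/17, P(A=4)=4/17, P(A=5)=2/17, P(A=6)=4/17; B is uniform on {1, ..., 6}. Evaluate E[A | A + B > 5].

352/81

P(A + B > 5) = 27/34.
Summing A·P(x,y) over outcomes with A + B > 5 gives 176/51.
E[A | A + B > 5] = (176/51) / (27/34) = 352/81.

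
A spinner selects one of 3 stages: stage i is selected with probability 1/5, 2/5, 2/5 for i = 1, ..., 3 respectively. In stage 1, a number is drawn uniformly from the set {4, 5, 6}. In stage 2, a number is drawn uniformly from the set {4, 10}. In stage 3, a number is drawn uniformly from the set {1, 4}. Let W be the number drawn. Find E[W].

E[W | stage 1] = (4+5+6)/3 = 5.
E[W | stage 2] = (4+10)/2 = 7.
E[W | stage 3] = (1+4)/2 = 5/2.
E[W] = (1/5)·(5) + (2/5)·(7) + (2/5)·(5/2) = 24/5.

24/5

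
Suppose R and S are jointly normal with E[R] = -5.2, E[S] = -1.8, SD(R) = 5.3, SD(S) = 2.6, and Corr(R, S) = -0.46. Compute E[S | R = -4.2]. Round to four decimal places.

-2.0257

The regression of S on R has slope ρ·σ_S/σ_R and passes through (μ_R, μ_S).
E[S | R=-4.2] = -1.8 + (-0.46)·(2.6/5.3)·(-4.2 − (-5.2)) = -1.8 + (-0.22566)·(1) = -2.0257.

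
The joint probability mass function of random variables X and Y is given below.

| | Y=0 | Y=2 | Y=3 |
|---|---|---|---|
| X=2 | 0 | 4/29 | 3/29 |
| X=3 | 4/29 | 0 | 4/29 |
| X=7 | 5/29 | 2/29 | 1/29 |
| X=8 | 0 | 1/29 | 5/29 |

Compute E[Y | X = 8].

P(X = 8) = 6/29.
Σ Y·P over the event = 2·(1/29) + 3·(5/29) = 17/29.
E[Y | X = 8] = (17/29) / (6/29) = 17/6.

17/6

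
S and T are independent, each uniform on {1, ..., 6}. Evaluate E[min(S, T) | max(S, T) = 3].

Outcomes with max(S, T) = 3: (1,3), (2,3), (3,1), (3,2), (3,3), each with probability 1/36.
E[min(S, T) | max(S, T) = 3] = (1 + 2 + 1 + 2 + 3) / 5 = 9/5.

9/5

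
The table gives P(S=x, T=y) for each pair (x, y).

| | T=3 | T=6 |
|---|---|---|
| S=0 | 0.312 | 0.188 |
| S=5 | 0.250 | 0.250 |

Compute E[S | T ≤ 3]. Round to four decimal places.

2.2242

P(T ≤ 3) = 0.562.
Σ S·P over the event = 0·(0.312) + 5·(0.250) = 1.250.
E[S | T ≤ 3] = (1.250) / (0.562) = 2.2242.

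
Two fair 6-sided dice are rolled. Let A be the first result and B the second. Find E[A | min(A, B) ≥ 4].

5

Outcomes with min(A, B) ≥ 4: (4,4), (4,5), (4,6), (5,4), (5,5), (5,6), (6,4), (6,5), (6,6), each with probability 1/36.
E[A | min(A, B) ≥ 4] = (4 + 4 + 4 + 5 + 5 + 5 + 6 + 6 + 6) / 9 = 5.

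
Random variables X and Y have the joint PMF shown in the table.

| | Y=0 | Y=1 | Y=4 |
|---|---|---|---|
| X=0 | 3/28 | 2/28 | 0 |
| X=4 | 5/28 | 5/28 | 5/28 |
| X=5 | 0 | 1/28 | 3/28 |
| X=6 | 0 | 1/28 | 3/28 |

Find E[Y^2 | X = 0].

P(X = 0) = 5/28.
Summing Y^2·P(X=x,Y=y) over the conditioning event gives 1/14.
E[Y^2 | X = 0] = (1/14) / (5/28) = 2/5.

2/5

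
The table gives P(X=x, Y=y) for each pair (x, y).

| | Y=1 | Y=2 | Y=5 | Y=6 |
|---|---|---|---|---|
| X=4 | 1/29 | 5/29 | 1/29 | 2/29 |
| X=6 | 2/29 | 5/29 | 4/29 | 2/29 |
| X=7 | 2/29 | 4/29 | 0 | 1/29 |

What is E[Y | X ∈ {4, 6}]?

36/11

P(X ∈ {4, 6}) = 22/29.
Σ Y·P over the event = 1·(1/29) + 2·(5/29) + 5·(1/29) + 6·(2/29) + 1·(2/29) + 2·(5/29) + 5·(4/29) + 6·(2/29) = 72/29.
E[Y | X ∈ {4, 6}] = (72/29) / (22/29) = 36/11.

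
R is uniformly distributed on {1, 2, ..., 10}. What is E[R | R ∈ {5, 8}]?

P(R ∈ {5, 8}) = 1/5.
Σ over the event: 5·1/10 + 8·1/10 = 13/10.
E[R | R ∈ {5, 8}] = (13/10) / (1/5) = 13/2.

13/2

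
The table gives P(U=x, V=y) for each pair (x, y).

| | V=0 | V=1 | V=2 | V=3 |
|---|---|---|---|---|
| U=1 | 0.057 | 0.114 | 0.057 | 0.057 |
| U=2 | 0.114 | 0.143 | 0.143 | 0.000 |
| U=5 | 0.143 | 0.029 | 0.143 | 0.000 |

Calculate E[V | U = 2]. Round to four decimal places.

1.0725

P(U = 2) = 0.400.
Σ V·P over the event = 0·(0.114) + 1·(0.143) + 2·(0.143) = 0.429.
E[V | U = 2] = (0.429) / (0.400) = 1.0725.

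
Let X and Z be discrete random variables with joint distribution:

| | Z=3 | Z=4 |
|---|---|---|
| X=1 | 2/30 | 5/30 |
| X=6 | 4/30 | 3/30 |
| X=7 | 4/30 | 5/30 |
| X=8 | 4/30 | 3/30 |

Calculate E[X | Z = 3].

P(Z = 3) = 7/15.
Summing X·P(X=x,Z=y) over the conditioning event gives 43/15.
E[X | Z = 3] = (43/15) / (7/15) = 43/7.

43/7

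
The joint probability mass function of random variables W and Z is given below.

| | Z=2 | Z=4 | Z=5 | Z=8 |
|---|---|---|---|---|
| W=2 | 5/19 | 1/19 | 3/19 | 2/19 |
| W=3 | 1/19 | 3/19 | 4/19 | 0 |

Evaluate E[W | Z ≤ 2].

13/6

P(Z ≤ 2) = 6/19.
Σ W·P over the event = 2·(5/19) + 3·(1/19) = 13/19.
E[W | Z ≤ 2] = (13/19) / (6/19) = 13/6.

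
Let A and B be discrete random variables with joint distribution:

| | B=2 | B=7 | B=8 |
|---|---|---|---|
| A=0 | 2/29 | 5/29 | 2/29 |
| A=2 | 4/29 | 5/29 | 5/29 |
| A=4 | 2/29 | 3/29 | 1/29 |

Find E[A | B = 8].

P(B = 8) = 8/29.
Σ A·P over the event = 0·(2/29) + 2·(5/29) + 4·(1/29) = 14/29.
E[A | B = 8] = (14/29) / (8/29) = 7/4.

7/4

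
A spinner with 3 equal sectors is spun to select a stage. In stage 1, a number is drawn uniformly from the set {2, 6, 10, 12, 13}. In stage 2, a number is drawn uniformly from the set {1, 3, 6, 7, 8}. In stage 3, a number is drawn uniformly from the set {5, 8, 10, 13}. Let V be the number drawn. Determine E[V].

113/15

E[V | stage 1] = (2+6+10+12+13)/5 = 43/5.
E[V | stage 2] = (1+3+6+7+8)/5 = 5.
E[V | stage 3] = (5+8+10+13)/4 = 9.
E[V] = (1/3)·(43/5) + (1/3)·(5) + (1/3)·(9) = 113/15.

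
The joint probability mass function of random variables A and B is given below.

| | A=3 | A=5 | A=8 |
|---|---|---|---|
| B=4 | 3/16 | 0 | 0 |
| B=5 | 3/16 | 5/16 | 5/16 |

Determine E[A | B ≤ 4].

3

P(B ≤ 4) = 3/16.
Σ A·P over the event = 3·(3/16) = 9/16.
E[A | B ≤ 4] = (9/16) / (3/16) = 3.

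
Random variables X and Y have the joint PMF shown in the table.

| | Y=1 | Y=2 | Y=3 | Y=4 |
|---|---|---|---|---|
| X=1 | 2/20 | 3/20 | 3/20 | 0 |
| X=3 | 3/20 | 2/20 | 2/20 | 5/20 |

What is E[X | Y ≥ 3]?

12/5

P(Y ≥ 3) = 1/2.
Σ X·P over the event = 1·(3/20) + 3·(2/20) + 3·(5/20) = 6/5.
E[X | Y ≥ 3] = (6/5) / (1/2) = 12/5.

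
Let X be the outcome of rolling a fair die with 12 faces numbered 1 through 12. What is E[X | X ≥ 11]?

23/2

Given X ≥ 11, X is equally likely to be any of {11, 12}.
E[X | X ≥ 11] = (11 + 12) / 2 = 23/2.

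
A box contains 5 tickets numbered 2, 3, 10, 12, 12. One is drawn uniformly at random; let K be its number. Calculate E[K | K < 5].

5/2

P(K < 5) = 2/5.
Σ over the event: 2·1/5 + 3·1/5 = 1.
E[K | K < 5] = (1) / (2/5) = 5/2.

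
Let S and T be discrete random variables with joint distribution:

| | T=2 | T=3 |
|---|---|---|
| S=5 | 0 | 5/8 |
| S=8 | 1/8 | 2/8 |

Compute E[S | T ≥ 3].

41/7

P(T ≥ 3) = 7/8.
Summing S·P(S=x,T=y) over the conditioning event gives 41/8.
E[S | T ≥ 3] = (41/8) / (7/8) = 41/7.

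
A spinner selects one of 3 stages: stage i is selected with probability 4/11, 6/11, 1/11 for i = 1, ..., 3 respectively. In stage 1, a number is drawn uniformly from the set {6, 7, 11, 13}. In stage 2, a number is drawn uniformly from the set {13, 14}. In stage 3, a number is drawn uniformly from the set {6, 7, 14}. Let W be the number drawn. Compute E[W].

127/11

E[W | stage 1] = (6+7+11+13)/4 = 37/4.
E[W | stage 2] = (13+14)/2 = 27/2.
E[W | stage 3] = (6+7+14)/3 = 9.
E[W] = (4/11)·(37/4) + (6/11)·(27/2) + (1/11)·(9) = 127/11.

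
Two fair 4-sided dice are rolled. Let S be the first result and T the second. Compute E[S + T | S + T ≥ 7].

22/3

Outcomes with S + T ≥ 7: (3,4), (4,3), (4,4), each with probability 1/16.
E[S + T | S + T ≥ 7] = (7 + 7 + 8) / 3 = 22/3.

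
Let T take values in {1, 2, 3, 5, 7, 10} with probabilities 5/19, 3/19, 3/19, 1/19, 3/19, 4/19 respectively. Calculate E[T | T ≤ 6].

P(T ≤ 6) = 12/19.
Σ over the event: 1·5/19 + 2·3/19 + 3·3/19 + 5·1/19 = 25/19.
E[T | T ≤ 6] = (25/19) / (12/19) = 25/12.

25/12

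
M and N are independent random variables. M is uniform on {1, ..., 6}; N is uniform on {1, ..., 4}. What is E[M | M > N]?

32/7

P(M > N) = 7/12.
Summing M·P(x,y) over outcomes with M > N gives 8/3.
E[M | M > N] = (8/3) / (7/12) = 32/7.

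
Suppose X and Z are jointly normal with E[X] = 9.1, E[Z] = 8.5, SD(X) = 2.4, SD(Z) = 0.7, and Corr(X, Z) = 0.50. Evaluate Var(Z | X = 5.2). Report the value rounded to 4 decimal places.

The conditional variance in a bivariate normal is σ_Z²(1 − ρ²), independent of x.
Var(Z | X=5.2) = (0.7)²·(1 − (0.50)²) = 0.49·0.75 = 0.3675.

0.3675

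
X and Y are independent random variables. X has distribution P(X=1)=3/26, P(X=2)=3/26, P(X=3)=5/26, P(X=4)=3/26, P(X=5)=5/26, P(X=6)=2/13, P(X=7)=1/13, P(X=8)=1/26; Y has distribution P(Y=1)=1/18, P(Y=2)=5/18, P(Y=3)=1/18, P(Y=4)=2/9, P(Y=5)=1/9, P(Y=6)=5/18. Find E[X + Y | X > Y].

1783/215

P(X > Y) = 215/468.
Summing (X+Y)·P(x,y) over outcomes with X > Y gives 1783/468.
E[X + Y | X > Y] = (1783/468) / (215/468) = 1783/215.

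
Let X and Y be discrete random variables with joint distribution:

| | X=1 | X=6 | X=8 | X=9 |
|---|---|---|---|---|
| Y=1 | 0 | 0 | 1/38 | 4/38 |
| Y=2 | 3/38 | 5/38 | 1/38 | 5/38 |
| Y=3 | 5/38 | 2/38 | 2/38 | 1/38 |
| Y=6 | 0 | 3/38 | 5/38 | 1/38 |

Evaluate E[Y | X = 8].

P(X = 8) = 9/38.
Σ Y·P over the event = 1·(1/38) + 2·(1/38) + 3·(2/38) + 6·(5/38) = 39/38.
E[Y | X = 8] = (39/38) / (9/38) = 13/3.

13/3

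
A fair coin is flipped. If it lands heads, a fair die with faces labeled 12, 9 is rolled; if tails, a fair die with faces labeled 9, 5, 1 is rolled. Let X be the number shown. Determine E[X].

31/4

E[X | heads] = (12+9)/2 = 21/2.
E[X | tails] = (9+5+1)/3 = 5.
By the law of total expectation,
E[X] = (1/2)·(21/2) + (1/2)·(5) = 31/4.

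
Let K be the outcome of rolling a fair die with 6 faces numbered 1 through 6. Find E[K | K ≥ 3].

9/2

Given K ≥ 3, K is equally likely to be any of {3, 4, 5, 6}.
E[K | K ≥ 3] = (3 + 4 + 5 + 6) / 4 = 9/2.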